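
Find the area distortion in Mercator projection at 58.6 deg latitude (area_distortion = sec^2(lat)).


area_distortion = 1/cos^2(58.6) = 3.684

3.684


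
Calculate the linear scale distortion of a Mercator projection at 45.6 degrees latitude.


SF = 1 / cos(45.6) = 1 / 0.699663 = 1.429

1.429


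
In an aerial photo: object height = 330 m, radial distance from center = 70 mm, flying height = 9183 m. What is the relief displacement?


d = h * r / H = 330 * 70 / 9183 = 2.52 mm

2.52 mm


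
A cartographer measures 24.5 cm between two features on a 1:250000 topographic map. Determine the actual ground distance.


ground = 24.5 cm * 250000 / 100 = 61250.0 m = 61.25 km

61.25 km


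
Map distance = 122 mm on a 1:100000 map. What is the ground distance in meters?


ground = 122 mm * 100000 / 1000 = 12200.0 m

12200.0 m


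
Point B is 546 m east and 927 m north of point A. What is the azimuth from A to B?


az = atan2(546, 927) = 30.5 deg
adjusted to 0-360: 30.5 degrees

30.5 degrees


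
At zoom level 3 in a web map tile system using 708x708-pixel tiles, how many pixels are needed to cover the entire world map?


tiles per axis = 2^3 = 8
total tiles = 8^2 = 64
pixels per axis = 8 * 708 = 5664
total pixels = 5664^2 = 32080896

32080896 pixels


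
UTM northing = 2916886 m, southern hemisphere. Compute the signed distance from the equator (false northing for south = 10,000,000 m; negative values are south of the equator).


For southern: actual = 2916886 - 10000000 = -7083114 m

-7083114 m


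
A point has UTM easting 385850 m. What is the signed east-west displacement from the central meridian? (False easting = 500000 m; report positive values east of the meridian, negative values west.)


displacement = 385850 - 500000 = -114150 m

-114150 m


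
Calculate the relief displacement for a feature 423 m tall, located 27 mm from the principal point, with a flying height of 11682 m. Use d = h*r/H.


d = h * r / H = 423 * 27 / 11682 = 0.98 mm

0.98 mm


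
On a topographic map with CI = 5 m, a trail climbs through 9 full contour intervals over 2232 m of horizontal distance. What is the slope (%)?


elevation change = 9 * 5 = 45 m
slope = 45 / 2232 * 100 = 2.0%

2.0%


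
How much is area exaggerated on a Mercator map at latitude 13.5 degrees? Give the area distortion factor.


area_distortion = 1/cos^2(13.5) = 1.058

1.058


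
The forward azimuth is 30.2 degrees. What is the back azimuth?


back azimuth = (30.2 + 180) mod 360 = 210.2 degrees

210.2 degrees


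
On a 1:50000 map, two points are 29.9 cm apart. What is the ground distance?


ground = 29.9 cm * 50000 / 100 = 14950.0 m = 14.95 km

14.95 km


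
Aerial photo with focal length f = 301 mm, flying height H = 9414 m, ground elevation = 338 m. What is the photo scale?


scale = f / (H - h) = 301 mm / 9076 m = 301 / 9076000 = 1:30153

1:30153


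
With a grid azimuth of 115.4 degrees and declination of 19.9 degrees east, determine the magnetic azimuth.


magnetic azimuth = grid azimuth - declination (east +ve)
mag_az = 115.4 - 19.9 = 95.5 degrees

95.5 degrees


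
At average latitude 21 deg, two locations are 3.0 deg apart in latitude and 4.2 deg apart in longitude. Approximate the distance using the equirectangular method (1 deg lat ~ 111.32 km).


dlat_km = 3.0 * 111.32 = 333.96
dlon_km = 4.2 * 111.32 * cos(21) ≈ 436.49
dist = sqrt(333.96^2 + 436.49^2) ≈ 549.6 km

549.6 km


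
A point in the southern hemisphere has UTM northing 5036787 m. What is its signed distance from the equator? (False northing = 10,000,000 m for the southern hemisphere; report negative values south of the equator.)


For southern: actual = 5036787 - 10000000 = -4963213 m

-4963213 m


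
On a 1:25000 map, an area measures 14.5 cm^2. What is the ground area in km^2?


ground_area = 14.5 * (25000/100)^2 = 906250.0 m^2 = 0.90625 km^2 ≈ 0.906 km^2

0.906 km^2


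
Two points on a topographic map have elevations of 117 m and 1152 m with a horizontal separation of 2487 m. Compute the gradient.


gradient = (1152 - 117) / 2487 = 1035 / 2487 = 0.4162

0.4162


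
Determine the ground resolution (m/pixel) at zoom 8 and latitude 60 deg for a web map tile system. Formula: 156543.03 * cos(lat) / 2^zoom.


res = 156543.03 * cos(60) / 2^8 = 156543.03 * 0.5 / 256 = 305.75 m/pixel

305.75 m/pixel


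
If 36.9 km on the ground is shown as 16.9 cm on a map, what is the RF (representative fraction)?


ground = 36.9 km = 3690000 cm; RF denominator = ground / map = 3690000 / 16.9 ≈ 218343; RF = 1:218343

1:218343


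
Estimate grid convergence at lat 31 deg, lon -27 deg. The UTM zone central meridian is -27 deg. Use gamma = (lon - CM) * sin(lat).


gamma = (-27 - -27) * sin(31) = 0 * 0.515038 = 0.0 degrees

0.0 degrees


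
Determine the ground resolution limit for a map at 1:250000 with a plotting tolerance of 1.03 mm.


ground = 1.03 mm * 250000 / 1000 = 257.5 m

257.5 m


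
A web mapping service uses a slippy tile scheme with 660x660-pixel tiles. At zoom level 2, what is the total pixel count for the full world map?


tiles per axis = 2^2 = 4
total tiles = 4^2 = 16
pixels per axis = 4 * 660 = 2640
total pixels = 2640^2 = 6969600

6969600 pixels


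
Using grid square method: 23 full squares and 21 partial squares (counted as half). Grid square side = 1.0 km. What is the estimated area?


effective squares = 23 + 21 * 0.5 = 33.5
area = 33.5 * 1.0 = 33.5 km^2

33.5 km^2


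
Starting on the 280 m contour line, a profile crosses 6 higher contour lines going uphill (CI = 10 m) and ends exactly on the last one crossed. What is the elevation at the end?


elevation = 280 + 6 * 10 = 340 m

340 m


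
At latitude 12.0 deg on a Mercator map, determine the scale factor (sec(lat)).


SF = 1 / cos(12.0) = 1 / 0.978148 = 1.022

1.022


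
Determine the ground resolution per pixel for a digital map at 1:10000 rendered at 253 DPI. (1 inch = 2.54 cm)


pixel_cm = 2.54 / 253 ≈ 0.01004 cm
ground = pixel_cm * 10000 / 100 = 2.54 * 10000 / (253 * 100) = 25400 / 25300 ≈ 1.0 m

1.0 m


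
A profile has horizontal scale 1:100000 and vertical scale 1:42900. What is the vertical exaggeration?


VE = horizontal_scale / vertical_scale = 100000 / 42900 ≈ 2.3

2.3x


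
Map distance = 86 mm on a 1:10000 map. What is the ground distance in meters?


ground = 86 mm * 10000 / 1000 = 860.0 m

860.0 m


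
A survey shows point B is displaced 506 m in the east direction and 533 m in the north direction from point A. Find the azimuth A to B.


az = atan2(506, 533) = 43.5 deg
adjusted to 0-360: 43.5 degrees

43.5 degrees


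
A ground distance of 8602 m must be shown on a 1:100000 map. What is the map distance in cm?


map_cm = 8602 * 100 / 100000 = 8.602 cm ≈ 8.6 cm

8.6 cm


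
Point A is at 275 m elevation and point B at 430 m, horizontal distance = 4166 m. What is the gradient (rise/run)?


gradient = (430 - 275) / 4166 = 155 / 4166 = 0.0372

0.0372


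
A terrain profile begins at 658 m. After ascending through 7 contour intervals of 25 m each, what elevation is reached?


elevation = 658 + 7 * 25 = 833 m

833 m


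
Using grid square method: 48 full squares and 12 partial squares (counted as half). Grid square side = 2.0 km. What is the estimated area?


effective squares = 48 + 12 * 0.5 = 54.0
area = 54.0 * 4.0 = 216.0 km^2

216.0 km^2


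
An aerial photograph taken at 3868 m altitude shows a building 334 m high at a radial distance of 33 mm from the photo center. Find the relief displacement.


d = h * r / H = 334 * 33 / 3868 = 2.85 mm

2.85 mm


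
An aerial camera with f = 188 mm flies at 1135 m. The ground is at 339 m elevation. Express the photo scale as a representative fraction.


scale = f / (H - h) = 188 mm / 796 m = 188 / 796000 = 1:4234

1:4234


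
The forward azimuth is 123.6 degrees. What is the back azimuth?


back azimuth = (123.6 + 180) mod 360 = 303.6 degrees

303.6 degrees


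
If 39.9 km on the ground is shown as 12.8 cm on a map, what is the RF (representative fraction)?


ground = 39.9 km = 3990000 cm; RF denominator = ground / map = 3990000 / 12.8 ≈ 311719; RF = 1:311719

1:311719


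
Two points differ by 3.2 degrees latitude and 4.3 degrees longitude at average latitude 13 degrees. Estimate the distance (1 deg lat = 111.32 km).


dlat_km = 3.2 * 111.32 = 356.224
dlon_km = 4.3 * 111.32 * cos(13) ≈ 466.408
dist = sqrt(356.224^2 + 466.408^2) ≈ 586.9 km

586.9 km


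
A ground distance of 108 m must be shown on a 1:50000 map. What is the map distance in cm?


map_cm = 108 * 100 / 50000 = 0.216 cm ≈ 0.22 cm

0.22 cm


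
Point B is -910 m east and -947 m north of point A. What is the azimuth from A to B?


az = atan2(-910, -947) = -136.1 deg
adjusted to 0-360: 223.9 degrees

223.9 degrees


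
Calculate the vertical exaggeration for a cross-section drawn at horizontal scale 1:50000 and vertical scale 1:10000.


VE = horizontal_scale / vertical_scale = 50000 / 10000 = 5.0

5.0x


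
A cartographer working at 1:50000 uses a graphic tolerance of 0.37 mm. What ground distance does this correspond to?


ground = 0.37 mm * 50000 / 1000 = 18.5 m

18.5 m


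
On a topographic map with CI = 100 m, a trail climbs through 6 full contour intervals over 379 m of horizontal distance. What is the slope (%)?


elevation change = 6 * 100 = 600 m
slope = 600 / 379 * 100 = 158.3%

158.3%


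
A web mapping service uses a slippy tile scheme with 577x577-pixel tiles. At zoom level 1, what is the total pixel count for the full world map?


tiles per axis = 2^1 = 2
total tiles = 2^2 = 4
pixels per axis = 2 * 577 = 1154
total pixels = 1154^2 = 1331716

1331716 pixels


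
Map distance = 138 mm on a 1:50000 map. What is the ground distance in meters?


ground = 138 mm * 50000 / 1000 = 6900.0 m

6900.0 m


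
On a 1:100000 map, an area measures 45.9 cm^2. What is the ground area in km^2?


ground_area = 45.9 * (100000/100)^2 = 45900000.0 m^2 = 45.9 km^2

45.9 km^2


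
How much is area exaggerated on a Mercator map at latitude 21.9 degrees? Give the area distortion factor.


area_distortion = 1/cos^2(21.9) = 1.162

1.162


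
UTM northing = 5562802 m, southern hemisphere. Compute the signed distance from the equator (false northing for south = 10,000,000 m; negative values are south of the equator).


For southern: actual = 5562802 - 10000000 = -4437198 m

-4437198 m


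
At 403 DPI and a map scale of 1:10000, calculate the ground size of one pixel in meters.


pixel_cm = 2.54 / 403 ≈ 0.006303 cm
ground = pixel_cm * 10000 / 100 = 2.54 * 10000 / (403 * 100) = 25400 / 40300 ≈ 0.63 m

0.63 m


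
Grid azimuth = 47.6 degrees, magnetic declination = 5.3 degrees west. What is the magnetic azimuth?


magnetic azimuth = grid azimuth - declination (east +ve)
mag_az = 47.6 - -5.3 = 52.9 degrees

52.9 degrees


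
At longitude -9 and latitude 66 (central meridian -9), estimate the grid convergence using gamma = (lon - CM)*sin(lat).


gamma = (-9 - -9) * sin(66) = 0 * 0.913545 = 0.0 degrees

0.0 degrees


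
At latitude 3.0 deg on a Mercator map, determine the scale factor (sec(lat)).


SF = 1 / cos(3.0) = 1 / 0.99863 = 1.001

1.001


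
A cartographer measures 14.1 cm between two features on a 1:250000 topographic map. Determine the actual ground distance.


ground = 14.1 cm * 250000 / 100 = 35250.0 m = 35.25 km

35.25 km


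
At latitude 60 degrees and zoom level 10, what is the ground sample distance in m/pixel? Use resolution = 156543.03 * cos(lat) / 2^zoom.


res = 156543.03 * cos(60) / 2^10 = 156543.03 * 0.5 / 1024 = 76.44 m/pixel

76.44 m/pixel


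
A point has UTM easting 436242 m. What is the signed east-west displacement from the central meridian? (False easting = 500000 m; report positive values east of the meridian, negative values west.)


displacement = 436242 - 500000 = -63758 m

-63758 m


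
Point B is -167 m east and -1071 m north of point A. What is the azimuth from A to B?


az = atan2(-167, -1071) = -171.1 deg
adjusted to 0-360: 188.9 degrees

188.9 degrees


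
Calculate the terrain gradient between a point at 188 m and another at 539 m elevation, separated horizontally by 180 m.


gradient = (539 - 188) / 180 = 351 / 180 = 1.95

1.95


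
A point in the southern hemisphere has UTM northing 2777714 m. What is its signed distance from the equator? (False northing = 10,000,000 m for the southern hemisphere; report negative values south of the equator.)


For southern: actual = 2777714 - 10000000 = -7222286 m

-7222286 m


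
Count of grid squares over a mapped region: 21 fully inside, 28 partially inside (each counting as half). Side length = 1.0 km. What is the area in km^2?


effective squares = 21 + 28 * 0.5 = 35.0
area = 35.0 * 1.0 = 35.0 km^2

35.0 km^2


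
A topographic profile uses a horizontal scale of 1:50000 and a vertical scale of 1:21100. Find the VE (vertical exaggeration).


VE = horizontal_scale / vertical_scale = 50000 / 21100 ≈ 2.4

2.4x


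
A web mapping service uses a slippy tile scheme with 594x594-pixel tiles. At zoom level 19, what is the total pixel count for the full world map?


tiles per axis = 2^19 = 524288
total tiles = 524288^2 = 274877906944
pixels per axis = 524288 * 594 = 311427072
total pixels = 311427072^2 = 96986821174493184

96986821174493184 pixels


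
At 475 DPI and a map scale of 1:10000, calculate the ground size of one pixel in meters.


pixel_cm = 2.54 / 475 ≈ 0.005347 cm
ground = pixel_cm * 10000 / 100 = 2.54 * 10000 / (475 * 100) = 25400 / 47500 ≈ 0.53 m

0.53 m


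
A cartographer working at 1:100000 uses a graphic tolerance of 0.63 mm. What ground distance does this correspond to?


ground = 0.63 mm * 100000 / 1000 = 63.0 m

63.0 m


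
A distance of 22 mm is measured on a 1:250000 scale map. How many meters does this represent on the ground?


ground = 22 mm * 250000 / 1000 = 5500.0 m

5500.0 m


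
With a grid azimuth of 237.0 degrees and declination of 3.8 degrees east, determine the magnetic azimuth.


magnetic azimuth = grid azimuth - declination (east +ve)
mag_az = 237.0 - 3.8 = 233.2 degrees

233.2 degrees


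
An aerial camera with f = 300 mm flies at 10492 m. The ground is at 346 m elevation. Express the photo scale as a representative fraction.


scale = f / (H - h) = 300 mm / 10146 m = 300 / 10146000 = 1:33820

1:33820


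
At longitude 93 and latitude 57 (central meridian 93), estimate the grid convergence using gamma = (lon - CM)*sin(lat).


gamma = (93 - 93) * sin(57) = 0 * 0.838671 = 0.0 degrees

0.0 degrees


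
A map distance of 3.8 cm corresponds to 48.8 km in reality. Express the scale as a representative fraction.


ground = 48.8 km = 4880000 cm; RF denominator = ground / map = 4880000 / 3.8 ≈ 1284211; RF = 1:1284211

1:1284211


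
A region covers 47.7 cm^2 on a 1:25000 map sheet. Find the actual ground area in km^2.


ground_area = 47.7 * (25000/100)^2 = 2981250.0 m^2 = 2.98125 km^2 ≈ 2.981 km^2

2.981 km^2


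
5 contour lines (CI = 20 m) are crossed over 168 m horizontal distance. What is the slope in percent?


elevation change = 5 * 20 = 100 m
slope = 100 / 168 * 100 = 59.5%

59.5%


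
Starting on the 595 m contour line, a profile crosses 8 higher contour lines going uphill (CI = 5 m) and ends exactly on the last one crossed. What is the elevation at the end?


elevation = 595 + 8 * 5 = 635 m

635 m


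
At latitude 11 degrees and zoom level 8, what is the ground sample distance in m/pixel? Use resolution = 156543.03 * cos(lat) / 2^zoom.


res = 156543.03 * cos(11) / 2^8 = 156543.03 * 0.98162718 / 256 = 600.26 m/pixel

600.26 m/pixel


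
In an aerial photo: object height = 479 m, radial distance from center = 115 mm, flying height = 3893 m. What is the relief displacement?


d = h * r / H = 479 * 115 / 3893 = 14.15 mm

14.15 mm


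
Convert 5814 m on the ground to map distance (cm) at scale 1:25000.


map_cm = 5814 * 100 / 25000 = 23.256 cm ≈ 23.26 cm

23.26 cm


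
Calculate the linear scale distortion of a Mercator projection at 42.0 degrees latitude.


SF = 1 / cos(42.0) = 1 / 0.743145 = 1.346

1.346


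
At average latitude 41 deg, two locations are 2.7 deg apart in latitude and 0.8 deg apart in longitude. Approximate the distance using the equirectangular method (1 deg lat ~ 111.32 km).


dlat_km = 2.7 * 111.32 = 300.564
dlon_km = 0.8 * 111.32 * cos(41) ≈ 67.211
dist = sqrt(300.564^2 + 67.211^2) ≈ 308.0 km

308.0 km


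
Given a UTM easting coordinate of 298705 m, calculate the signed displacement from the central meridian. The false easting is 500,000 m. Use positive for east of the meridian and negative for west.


displacement = 298705 - 500000 = -201295 m

-201295 m


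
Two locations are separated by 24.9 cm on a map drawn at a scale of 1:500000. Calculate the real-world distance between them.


ground = 24.9 cm * 500000 / 100 = 124500.0 m = 124.5 km

124.5 km


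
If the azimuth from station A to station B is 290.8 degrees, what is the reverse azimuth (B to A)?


back azimuth = (290.8 + 180) mod 360 = 110.8 degrees

110.8 degrees


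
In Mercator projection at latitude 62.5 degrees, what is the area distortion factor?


area_distortion = 1/cos^2(62.5) = 4.69

4.69


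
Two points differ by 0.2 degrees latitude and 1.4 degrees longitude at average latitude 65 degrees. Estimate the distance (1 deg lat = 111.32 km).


dlat_km = 0.2 * 111.32 = 22.264
dlon_km = 1.4 * 111.32 * cos(65) ≈ 65.864
dist = sqrt(22.264^2 + 65.864^2) ≈ 69.5 km

69.5 km


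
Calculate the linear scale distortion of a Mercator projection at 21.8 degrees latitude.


SF = 1 / cos(21.8) = 1 / 0.928486 = 1.077

1.077


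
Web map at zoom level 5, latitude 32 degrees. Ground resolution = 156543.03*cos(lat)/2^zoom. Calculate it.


res = 156543.03 * cos(32) / 2^5 = 156543.03 * 0.8480481 / 32 = 4148.63 m/pixel

4148.63 m/pixel


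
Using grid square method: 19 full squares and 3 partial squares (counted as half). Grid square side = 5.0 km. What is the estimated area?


effective squares = 19 + 3 * 0.5 = 20.5
area = 20.5 * 25.0 = 512.5 km^2

512.5 km^2


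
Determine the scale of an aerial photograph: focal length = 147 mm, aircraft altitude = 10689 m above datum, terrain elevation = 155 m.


scale = f / (H - h) = 147 mm / 10534 m = 147 / 10534000 = 1:71660

1:71660


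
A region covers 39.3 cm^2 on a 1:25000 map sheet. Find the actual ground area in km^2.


ground_area = 39.3 * (25000/100)^2 = 2456250.0 m^2 = 2.45625 km^2 ≈ 2.456 km^2

2.456 km^2


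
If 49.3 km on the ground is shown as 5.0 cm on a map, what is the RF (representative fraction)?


ground = 49.3 km = 4930000 cm; RF denominator = ground / map = 4930000 / 5.0 = 986000; RF = 1:986000

1:986000


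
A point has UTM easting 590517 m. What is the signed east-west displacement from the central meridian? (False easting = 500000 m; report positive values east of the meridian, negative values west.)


displacement = 590517 - 500000 = 90517 m

90517 m


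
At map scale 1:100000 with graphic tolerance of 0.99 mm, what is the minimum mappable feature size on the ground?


ground = 0.99 mm * 100000 / 1000 = 99.0 m

99.0 m


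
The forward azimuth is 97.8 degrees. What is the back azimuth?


back azimuth = (97.8 + 180) mod 360 = 277.8 degrees

277.8 degrees


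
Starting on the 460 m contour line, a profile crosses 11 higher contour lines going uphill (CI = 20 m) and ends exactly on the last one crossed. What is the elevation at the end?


elevation = 460 + 11 * 20 = 680 m

680 m


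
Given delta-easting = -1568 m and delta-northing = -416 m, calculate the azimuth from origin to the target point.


az = atan2(-1568, -416) = -104.9 deg
adjusted to 0-360: 255.1 degrees

255.1 degrees


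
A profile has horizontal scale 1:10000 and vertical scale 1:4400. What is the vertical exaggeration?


VE = horizontal_scale / vertical_scale = 10000 / 4400 ≈ 2.3

2.3x


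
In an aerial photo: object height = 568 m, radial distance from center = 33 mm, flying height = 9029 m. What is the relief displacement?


d = h * r / H = 568 * 33 / 9029 = 2.08 mm

2.08 mm


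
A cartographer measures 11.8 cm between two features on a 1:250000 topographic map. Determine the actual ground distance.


ground = 11.8 cm * 250000 / 100 = 29500.0 m = 29.5 km

29.5 km


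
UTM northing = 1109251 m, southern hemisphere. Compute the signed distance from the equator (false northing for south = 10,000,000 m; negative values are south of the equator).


For southern: actual = 1109251 - 10000000 = -8890749 m

-8890749 m


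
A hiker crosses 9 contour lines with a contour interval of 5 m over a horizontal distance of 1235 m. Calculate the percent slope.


elevation change = 9 * 5 = 45 m
slope = 45 / 1235 * 100 = 3.6%

3.6%


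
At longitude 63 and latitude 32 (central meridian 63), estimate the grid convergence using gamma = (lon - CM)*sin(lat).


gamma = (63 - 63) * sin(32) = 0 * 0.529919 = 0.0 degrees

0.0 degrees


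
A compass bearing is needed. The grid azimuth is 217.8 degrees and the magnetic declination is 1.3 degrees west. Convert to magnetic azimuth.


magnetic azimuth = grid azimuth - declination (east +ve)
mag_az = 217.8 - -1.3 = 219.1 degrees

219.1 degrees


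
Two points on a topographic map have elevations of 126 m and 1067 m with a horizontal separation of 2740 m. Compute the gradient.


gradient = (1067 - 126) / 2740 = 941 / 2740 = 0.3434

0.3434


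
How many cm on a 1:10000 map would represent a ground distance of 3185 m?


map_cm = 3185 * 100 / 10000 = 31.85 cm

31.85 cm


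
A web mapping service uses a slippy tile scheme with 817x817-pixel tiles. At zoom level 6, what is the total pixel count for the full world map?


tiles per axis = 2^6 = 64
total tiles = 64^2 = 4096
pixels per axis = 64 * 817 = 52288
total pixels = 52288^2 = 2734034944

2734034944 pixels


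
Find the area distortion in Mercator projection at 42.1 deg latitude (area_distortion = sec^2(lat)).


area_distortion = 1/cos^2(42.1) = 1.816

1.816


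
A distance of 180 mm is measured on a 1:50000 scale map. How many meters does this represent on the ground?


ground = 180 mm * 50000 / 1000 = 9000.0 m

9000.0 m


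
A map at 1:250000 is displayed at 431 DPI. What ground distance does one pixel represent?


pixel_cm = 2.54 / 431 ≈ 0.005893 cm
ground = pixel_cm * 250000 / 100 = 2.54 * 250000 / (431 * 100) = 635000 / 43100 ≈ 14.73 m

14.73 m


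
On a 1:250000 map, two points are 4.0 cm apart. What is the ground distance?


ground = 4.0 cm * 250000 / 100 = 10000.0 m = 10.0 km

10.0 km


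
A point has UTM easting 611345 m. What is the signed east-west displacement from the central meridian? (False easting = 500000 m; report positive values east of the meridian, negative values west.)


displacement = 611345 - 500000 = 111345 m

111345 m


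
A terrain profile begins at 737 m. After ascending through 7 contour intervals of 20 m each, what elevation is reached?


elevation = 737 + 7 * 20 = 877 m

877 m


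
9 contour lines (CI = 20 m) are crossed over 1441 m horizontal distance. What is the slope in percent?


elevation change = 9 * 20 = 180 m
slope = 180 / 1441 * 100 = 12.5%

12.5%


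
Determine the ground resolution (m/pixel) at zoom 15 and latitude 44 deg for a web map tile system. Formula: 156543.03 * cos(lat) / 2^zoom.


res = 156543.03 * cos(44) / 2^15 = 156543.03 * 0.7193398 / 32768 = 3.44 m/pixel

3.44 m/pixel


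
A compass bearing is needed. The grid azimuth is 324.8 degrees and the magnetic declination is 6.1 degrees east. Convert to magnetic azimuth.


magnetic azimuth = grid azimuth - declination (east +ve)
mag_az = 324.8 - 6.1 = 318.7 degrees

318.7 degrees


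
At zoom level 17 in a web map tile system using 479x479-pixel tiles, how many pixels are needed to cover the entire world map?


tiles per axis = 2^17 = 131072
total tiles = 131072^2 = 17179869184
pixels per axis = 131072 * 479 = 62783488
total pixels = 62783488^2 = 3941766365446144

3941766365446144 pixels


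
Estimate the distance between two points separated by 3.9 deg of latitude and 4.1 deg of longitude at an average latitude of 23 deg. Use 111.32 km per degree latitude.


dlat_km = 3.9 * 111.32 = 434.148
dlon_km = 4.1 * 111.32 * cos(23) ≈ 420.129
dist = sqrt(434.148^2 + 420.129^2) ≈ 604.1 km

604.1 km


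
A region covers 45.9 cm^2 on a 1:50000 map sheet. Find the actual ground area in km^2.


ground_area = 45.9 * (50000/100)^2 = 11475000.0 m^2 = 11.475 km^2

11.475 km^2


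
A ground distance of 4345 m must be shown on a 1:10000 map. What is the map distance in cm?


map_cm = 4345 * 100 / 10000 = 43.45 cm

43.45 cm


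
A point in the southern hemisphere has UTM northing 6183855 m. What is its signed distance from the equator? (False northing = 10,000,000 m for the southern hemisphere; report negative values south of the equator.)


For southern: actual = 6183855 - 10000000 = -3816145 m

-3816145 m


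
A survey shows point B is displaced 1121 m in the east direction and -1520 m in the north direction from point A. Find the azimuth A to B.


az = atan2(1121, -1520) = 143.6 deg
adjusted to 0-360: 143.6 degrees

143.6 degrees


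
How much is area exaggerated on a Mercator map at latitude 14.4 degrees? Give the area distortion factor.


area_distortion = 1/cos^2(14.4) = 1.066

1.066


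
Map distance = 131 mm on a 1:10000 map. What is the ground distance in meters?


ground = 131 mm * 10000 / 1000 = 1310.0 m

1310.0 m


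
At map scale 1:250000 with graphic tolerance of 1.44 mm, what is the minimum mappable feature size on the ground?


ground = 1.44 mm * 250000 / 1000 = 360.0 m

360.0 m


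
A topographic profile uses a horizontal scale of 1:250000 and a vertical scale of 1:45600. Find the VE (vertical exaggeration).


VE = horizontal_scale / vertical_scale = 250000 / 45600 ≈ 5.5

5.5x


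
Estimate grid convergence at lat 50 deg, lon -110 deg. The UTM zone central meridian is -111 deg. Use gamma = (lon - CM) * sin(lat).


gamma = (-110 - -111) * sin(50) = 1 * 0.766044 = 0.766 degrees

0.766 degrees


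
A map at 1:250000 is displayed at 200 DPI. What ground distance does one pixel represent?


pixel_cm = 2.54 / 200 = 0.0127 cm
ground = pixel_cm * 250000 / 100 = 2.54 * 250000 / (200 * 100) = 635000 / 20000 = 31.75 m

31.75 m


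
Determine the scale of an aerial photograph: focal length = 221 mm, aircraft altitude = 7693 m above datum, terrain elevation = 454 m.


scale = f / (H - h) = 221 mm / 7239 m = 221 / 7239000 = 1:32756

1:32756


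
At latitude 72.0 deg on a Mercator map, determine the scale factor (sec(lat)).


SF = 1 / cos(72.0) = 1 / 0.309017 = 3.236

3.236


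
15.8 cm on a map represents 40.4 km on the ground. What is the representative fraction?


ground = 40.4 km = 4040000 cm; RF denominator = ground / map = 4040000 / 15.8 ≈ 255696; RF = 1:255696

1:255696


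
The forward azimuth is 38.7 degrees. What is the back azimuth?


back azimuth = (38.7 + 180) mod 360 = 218.7 degrees

218.7 degrees


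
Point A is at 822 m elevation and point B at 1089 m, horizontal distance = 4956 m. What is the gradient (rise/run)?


gradient = (1089 - 822) / 4956 = 267 / 4956 = 0.0539

0.0539


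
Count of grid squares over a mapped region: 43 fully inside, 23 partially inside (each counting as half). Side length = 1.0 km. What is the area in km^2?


effective squares = 43 + 23 * 0.5 = 54.5
area = 54.5 * 1.0 = 54.5 km^2

54.5 km^2


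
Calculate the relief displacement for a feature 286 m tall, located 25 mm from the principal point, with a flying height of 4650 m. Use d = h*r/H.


d = h * r / H = 286 * 25 / 4650 = 1.54 mm

1.54 mm


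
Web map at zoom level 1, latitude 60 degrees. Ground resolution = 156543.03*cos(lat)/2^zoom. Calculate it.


res = 156543.03 * cos(60) / 2^1 = 156543.03 * 0.5 / 2 = 39135.76 m/pixel

39135.76 m/pixel


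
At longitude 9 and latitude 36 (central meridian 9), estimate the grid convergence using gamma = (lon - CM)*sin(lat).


gamma = (9 - 9) * sin(36) = 0 * 0.587785 = 0.0 degrees

0.0 degrees


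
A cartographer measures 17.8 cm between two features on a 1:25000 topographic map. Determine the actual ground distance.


ground = 17.8 cm * 25000 / 100 = 4450.0 m = 4.45 km

4.45 km


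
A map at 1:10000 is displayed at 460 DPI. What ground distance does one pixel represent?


pixel_cm = 2.54 / 460 ≈ 0.005522 cm
ground = pixel_cm * 10000 / 100 = 2.54 * 10000 / (460 * 100) = 25400 / 46000 ≈ 0.55 m

0.55 m


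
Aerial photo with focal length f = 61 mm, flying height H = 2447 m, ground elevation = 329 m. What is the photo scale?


scale = f / (H - h) = 61 mm / 2118 m = 61 / 2118000 = 1:34721

1:34721


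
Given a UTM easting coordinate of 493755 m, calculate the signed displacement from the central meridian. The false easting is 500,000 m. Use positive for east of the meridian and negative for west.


displacement = 493755 - 500000 = -6245 m

-6245 m


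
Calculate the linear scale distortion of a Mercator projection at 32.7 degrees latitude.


SF = 1 / cos(32.7) = 1 / 0.841511 = 1.188

1.188


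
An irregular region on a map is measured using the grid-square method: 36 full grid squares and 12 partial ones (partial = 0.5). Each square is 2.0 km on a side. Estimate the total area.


effective squares = 36 + 12 * 0.5 = 42.0
area = 42.0 * 4.0 = 168.0 km^2

168.0 km^2


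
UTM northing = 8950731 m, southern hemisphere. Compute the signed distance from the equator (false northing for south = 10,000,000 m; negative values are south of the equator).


For southern: actual = 8950731 - 10000000 = -1049269 m

-1049269 m


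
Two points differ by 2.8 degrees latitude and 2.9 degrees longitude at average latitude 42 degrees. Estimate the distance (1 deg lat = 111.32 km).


dlat_km = 2.8 * 111.32 = 311.696
dlon_km = 2.9 * 111.32 * cos(42) ≈ 239.908
dist = sqrt(311.696^2 + 239.908^2) ≈ 393.3 km

393.3 km


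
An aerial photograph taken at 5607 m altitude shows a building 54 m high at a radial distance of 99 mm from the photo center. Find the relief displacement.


d = h * r / H = 54 * 99 / 5607 = 0.95 mm

0.95 mm


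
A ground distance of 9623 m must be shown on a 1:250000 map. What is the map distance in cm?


map_cm = 9623 * 100 / 250000 = 3.8492 cm ≈ 3.85 cm

3.85 cm


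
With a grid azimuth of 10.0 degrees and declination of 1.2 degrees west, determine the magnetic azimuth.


magnetic azimuth = grid azimuth - declination (east +ve)
mag_az = 10.0 - -1.2 = 11.2 degrees

11.2 degrees


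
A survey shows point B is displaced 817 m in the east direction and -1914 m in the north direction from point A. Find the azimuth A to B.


az = atan2(817, -1914) = 156.9 deg
adjusted to 0-360: 156.9 degrees

156.9 degrees


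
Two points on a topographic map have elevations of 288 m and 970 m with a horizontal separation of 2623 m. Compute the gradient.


gradient = (970 - 288) / 2623 = 682 / 2623 = 0.26

0.26


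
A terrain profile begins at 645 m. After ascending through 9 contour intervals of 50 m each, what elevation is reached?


elevation = 645 + 9 * 50 = 1095 m

1095 m


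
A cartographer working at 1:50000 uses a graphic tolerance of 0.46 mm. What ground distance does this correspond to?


ground = 0.46 mm * 50000 / 1000 = 23.0 m

23.0 m


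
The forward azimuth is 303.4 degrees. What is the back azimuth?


back azimuth = (303.4 + 180) mod 360 = 123.4 degrees

123.4 degrees


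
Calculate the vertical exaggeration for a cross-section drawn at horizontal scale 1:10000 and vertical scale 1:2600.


VE = horizontal_scale / vertical_scale = 10000 / 2600 ≈ 3.8

3.8x


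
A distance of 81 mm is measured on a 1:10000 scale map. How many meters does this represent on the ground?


ground = 81 mm * 10000 / 1000 = 810.0 m

810.0 m


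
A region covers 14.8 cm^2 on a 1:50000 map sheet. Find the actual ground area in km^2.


ground_area = 14.8 * (50000/100)^2 = 3700000.0 m^2 = 3.7 km^2

3.7 km^2


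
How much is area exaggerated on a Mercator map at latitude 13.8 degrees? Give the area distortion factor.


area_distortion = 1/cos^2(13.8) = 1.06

1.06


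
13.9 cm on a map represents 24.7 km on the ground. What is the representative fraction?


ground = 24.7 km = 2470000 cm; RF denominator = ground / map = 2470000 / 13.9 ≈ 177698; RF = 1:177698

1:177698


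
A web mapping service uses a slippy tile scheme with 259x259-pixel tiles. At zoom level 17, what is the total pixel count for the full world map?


tiles per axis = 2^17 = 131072
total tiles = 131072^2 = 17179869184
pixels per axis = 131072 * 259 = 33947648
total pixels = 33947648^2 = 1152442804731904

1152442804731904 pixels


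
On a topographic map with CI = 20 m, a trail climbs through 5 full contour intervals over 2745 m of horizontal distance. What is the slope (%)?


elevation change = 5 * 20 = 100 m
slope = 100 / 2745 * 100 = 3.6%

3.6%


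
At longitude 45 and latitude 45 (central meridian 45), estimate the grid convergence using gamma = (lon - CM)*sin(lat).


gamma = (45 - 45) * sin(45) = 0 * 0.707107 = 0.0 degrees

0.0 degrees


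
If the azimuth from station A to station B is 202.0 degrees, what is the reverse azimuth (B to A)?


back azimuth = (202.0 + 180) mod 360 = 22.0 degrees

22.0 degrees


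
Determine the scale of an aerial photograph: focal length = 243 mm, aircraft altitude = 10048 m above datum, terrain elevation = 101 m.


scale = f / (H - h) = 243 mm / 9947 m = 243 / 9947000 = 1:40934

1:40934


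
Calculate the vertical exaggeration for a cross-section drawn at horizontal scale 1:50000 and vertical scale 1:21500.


VE = horizontal_scale / vertical_scale = 50000 / 21500 ≈ 2.3

2.3x


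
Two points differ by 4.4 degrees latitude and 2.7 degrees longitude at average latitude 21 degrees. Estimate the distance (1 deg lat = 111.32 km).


dlat_km = 4.4 * 111.32 = 489.808
dlon_km = 2.7 * 111.32 * cos(21) ≈ 280.601
dist = sqrt(489.808^2 + 280.601^2) ≈ 564.5 km

564.5 km


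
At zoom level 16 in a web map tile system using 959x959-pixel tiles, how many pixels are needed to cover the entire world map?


tiles per axis = 2^16 = 65536
total tiles = 65536^2 = 4294967296
pixels per axis = 65536 * 959 = 62849024
total pixels = 62849024^2 = 3949999817752576

3949999817752576 pixels


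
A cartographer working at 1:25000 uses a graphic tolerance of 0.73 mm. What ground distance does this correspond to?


ground = 0.73 mm * 25000 / 1000 = 18.25 m

18.25 m


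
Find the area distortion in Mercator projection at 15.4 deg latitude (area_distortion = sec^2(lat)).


area_distortion = 1/cos^2(15.4) = 1.076

1.076


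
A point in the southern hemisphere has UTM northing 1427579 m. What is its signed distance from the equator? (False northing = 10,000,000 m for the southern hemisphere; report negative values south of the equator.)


For southern: actual = 1427579 - 10000000 = -8572421 m

-8572421 m


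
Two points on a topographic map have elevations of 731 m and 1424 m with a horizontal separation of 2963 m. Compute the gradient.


gradient = (1424 - 731) / 2963 = 693 / 2963 = 0.2339

0.2339


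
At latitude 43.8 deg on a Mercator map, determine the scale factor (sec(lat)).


SF = 1 / cos(43.8) = 1 / 0.72176 = 1.386

1.386


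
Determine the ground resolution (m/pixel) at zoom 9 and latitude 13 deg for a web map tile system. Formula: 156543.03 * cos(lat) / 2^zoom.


res = 156543.03 * cos(13) / 2^9 = 156543.03 * 0.97437006 / 512 = 297.91 m/pixel

297.91 m/pixel


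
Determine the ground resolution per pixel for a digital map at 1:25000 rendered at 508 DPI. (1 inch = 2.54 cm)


pixel_cm = 2.54 / 508 = 0.005 cm
ground = pixel_cm * 25000 / 100 = 2.54 * 25000 / (508 * 100) = 63500 / 50800 = 1.25 m

1.25 m


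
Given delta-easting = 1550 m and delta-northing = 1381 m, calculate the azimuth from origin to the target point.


az = atan2(1550, 1381) = 48.3 deg
adjusted to 0-360: 48.3 degrees

48.3 degrees


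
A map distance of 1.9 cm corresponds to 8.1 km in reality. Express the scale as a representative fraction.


ground = 8.1 km = 810000 cm; RF denominator = ground / map = 810000 / 1.9 ≈ 426316; RF = 1:426316

1:426316


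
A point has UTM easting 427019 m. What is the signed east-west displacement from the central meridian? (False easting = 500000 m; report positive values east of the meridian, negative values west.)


displacement = 427019 - 500000 = -72981 m

-72981 m


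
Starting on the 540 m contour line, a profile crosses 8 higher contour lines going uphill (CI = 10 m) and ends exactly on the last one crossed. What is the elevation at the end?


elevation = 540 + 8 * 10 = 620 m

620 m


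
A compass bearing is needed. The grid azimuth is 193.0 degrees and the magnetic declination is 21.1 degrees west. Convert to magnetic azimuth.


magnetic azimuth = grid azimuth - declination (east +ve)
mag_az = 193.0 - -21.1 = 214.1 degrees

214.1 degrees


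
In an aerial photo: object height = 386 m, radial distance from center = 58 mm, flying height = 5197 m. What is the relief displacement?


d = h * r / H = 386 * 58 / 5197 = 4.31 mm

4.31 mm


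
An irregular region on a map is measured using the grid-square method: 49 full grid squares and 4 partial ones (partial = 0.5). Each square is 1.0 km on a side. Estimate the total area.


effective squares = 49 + 4 * 0.5 = 51.0
area = 51.0 * 1.0 = 51.0 km^2

51.0 km^2


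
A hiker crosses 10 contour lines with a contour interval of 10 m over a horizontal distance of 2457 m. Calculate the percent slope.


elevation change = 10 * 10 = 100 m
slope = 100 / 2457 * 100 = 4.1%

4.1%


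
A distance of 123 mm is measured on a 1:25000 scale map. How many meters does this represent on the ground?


ground = 123 mm * 25000 / 1000 = 3075.0 m

3075.0 m


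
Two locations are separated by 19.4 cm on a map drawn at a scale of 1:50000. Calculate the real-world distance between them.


ground = 19.4 cm * 50000 / 100 = 9700.0 m = 9.7 km

9.7 km


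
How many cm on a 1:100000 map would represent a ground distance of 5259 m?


map_cm = 5259 * 100 / 100000 = 5.259 cm ≈ 5.26 cm

5.26 cm


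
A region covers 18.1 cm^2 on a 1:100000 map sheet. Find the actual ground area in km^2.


ground_area = 18.1 * (100000/100)^2 = 18100000.0 m^2 = 18.1 km^2

18.1 km^2


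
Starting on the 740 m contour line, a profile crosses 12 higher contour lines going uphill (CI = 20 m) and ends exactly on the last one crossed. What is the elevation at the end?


elevation = 740 + 12 * 20 = 980 m

980 m


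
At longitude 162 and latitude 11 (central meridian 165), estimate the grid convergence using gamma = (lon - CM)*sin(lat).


gamma = (162 - 165) * sin(11) = -3 * 0.190809 = -0.572 degrees

-0.572 degrees


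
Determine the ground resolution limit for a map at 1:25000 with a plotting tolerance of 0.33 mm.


ground = 0.33 mm * 25000 / 1000 = 8.25 m

8.25 m


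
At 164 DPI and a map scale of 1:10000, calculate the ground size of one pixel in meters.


pixel_cm = 2.54 / 164 ≈ 0.015488 cm
ground = pixel_cm * 10000 / 100 = 2.54 * 10000 / (164 * 100) = 25400 / 16400 ≈ 1.55 m

1.55 m
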